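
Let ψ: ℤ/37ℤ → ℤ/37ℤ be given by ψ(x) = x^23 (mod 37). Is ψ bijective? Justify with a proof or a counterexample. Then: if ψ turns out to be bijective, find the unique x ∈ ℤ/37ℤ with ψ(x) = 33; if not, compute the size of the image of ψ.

16

Since 37 is prime, the nonzero elements of ℤ/37ℤ form a cyclic group of order 36.
As gcd(23, 36) = 1, raising to the 23rd power is a bijection on this group: if s^23 ≡ t^23 then (st^{−1})^23 = 1, and the only element of order dividing gcd(23, 36) = 1 is 1, so s = t.
With ψ(0) = 0 this makes ψ injective on all of ℤ/37ℤ, hence bijective (finite equal-size domain and codomain). In particular ψ is bijective.
Since ψ is bijective, we find the preimage of 33. The inverse of x ↦ x^23 on (ℤ/37ℤ)^× is x ↦ x^11, because 23·11 = 253 = 7·36 + 1 ≡ 1 (mod 36) and x^{36} = 1 for x ≠ 0 (Fermat). So ψ⁻¹(33) = 33^11 mod 37.
Repeated squaring mod 37: 33^1 ≡ 33, 33^2 ≡ 33² = 1089 ≡ 16, 33^4 ≡ 16² = 256 ≡ 34, 33^8 ≡ 34² = 1156 ≡ 9. Since 11 = 8 + 2 + 1, 33^11 ≡ 9·16·33: 9·16 = 144 ≡ 33, then 33·33 = 1089 ≡ 16. So 33^11 ≡ 16 (mod 37).
Hence ψ⁻¹(33) = 16.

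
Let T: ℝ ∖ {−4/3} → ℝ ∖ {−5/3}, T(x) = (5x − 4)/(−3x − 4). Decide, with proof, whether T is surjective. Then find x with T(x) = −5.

For any y ≠ −5/3, solving y(−3x − 4) = 5x − 4 for x gives a well-defined x ≠ −4/3. So T is surjective.
Solving T(x) = −5: cross-multiplying gives 5x − 4 = −5(−3x − 4), which rearranges to −10x = 24, so x = −12/5.

-12/5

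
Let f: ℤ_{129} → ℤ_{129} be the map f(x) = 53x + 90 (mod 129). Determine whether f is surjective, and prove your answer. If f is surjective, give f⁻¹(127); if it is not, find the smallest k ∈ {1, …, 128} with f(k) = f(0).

Recall: surjectivity means every element of the codomain has a preimage under f.
Since gcd(53, 129) = 1, 53 is invertible modulo 129. Euclid's algorithm: 129 = 2·53 + 23, 53 = 2·23 + 7, 23 = 3·7 + 2, 7 = 3·2 + 1; back-substituting gives 1 = 56·53 − 23·129, so 53⁻¹ ≡ 56 (mod 129).
For any y ∈ ℤ_{129}, x = 56(y − 90) mod 129 satisfies f(x) = 53·56(y − 90) + 90 ≡ y (since 53·56 ≡ 1 mod 129). So every y has a preimage.
Thus f is surjective.
Since f is surjective, we find f⁻¹(127): we need 53x ≡ 127 − 90 ≡ 37 (mod 129). Using 53⁻¹ = 56: x ≡ 56·37 = 2072 = 16·129 + 8, so x = 8.
Check: f(8) = 53·8 + 90 = 514 = 3·129 + 127 ≡ 127 (mod 129).

8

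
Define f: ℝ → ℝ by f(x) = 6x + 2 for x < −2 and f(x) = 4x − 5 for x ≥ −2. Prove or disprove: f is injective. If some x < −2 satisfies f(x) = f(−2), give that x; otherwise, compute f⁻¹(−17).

Both pieces are strictly increasing (slopes 6 and 4), so each is injective on its own interval.
The left piece maps (−∞, −2) onto (−∞, −10); the right piece maps [−2, ∞) onto [−13, ∞).
These images overlap. In particular f(−2) = −13 (right piece), and solving 6x + 2 = −13 on the left piece gives x = −5/2 < −2.
So f(−5/2) = f(−2) with −5/2 ≠ −2, and f is not injective. This x = −5/2 is the requested value below −2.

-5/2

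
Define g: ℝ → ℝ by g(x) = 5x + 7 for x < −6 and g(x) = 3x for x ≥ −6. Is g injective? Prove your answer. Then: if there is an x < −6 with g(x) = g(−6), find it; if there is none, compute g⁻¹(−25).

Both pieces are strictly increasing (slopes 5 and 3), so each is injective on its own interval.
The left piece maps (−∞, −6) onto (−∞, −23); the right piece maps [−6, ∞) onto [−18, ∞).
These images are disjoint, so no value is attained by both pieces. So g is injective.
Because the two images are disjoint, no x < −6 has g(x) = g(−6), so we compute g⁻¹(−25): −25 lies in (−∞, −23), so solve 5x + 7 = −25: x = (−25 − 7)/5 = −32/5.

-32/5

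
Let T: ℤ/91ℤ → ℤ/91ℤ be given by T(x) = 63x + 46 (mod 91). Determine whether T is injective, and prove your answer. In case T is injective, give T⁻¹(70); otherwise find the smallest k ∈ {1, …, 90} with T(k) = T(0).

13

Recall that injectivity means: for all x_1, x_2 in the domain, T(x_1) = T(x_2) implies x_1 = x_2.
We have gcd(63, 91) = 7 > 1. Taking x_1 = 0 and x_2 = 13: T(0) = 46 and T(13) = 63·13 + 46 = 865 ≡ 46 (mod 91).
So T(0) = T(13) while 0 ≠ 13, hence T is not injective.
Since T is not injective, we find the least positive k with T(k) = T(0): this means 63k ≡ 0 (mod 91), i.e. 91 ∣ 63k. Since gcd(63, 91) = 7, dividing through by 7 this holds exactly when 13 ∣ 9k, and as gcd(9, 13) = 1, exactly when 13 ∣ k.
The smallest positive such k is 13.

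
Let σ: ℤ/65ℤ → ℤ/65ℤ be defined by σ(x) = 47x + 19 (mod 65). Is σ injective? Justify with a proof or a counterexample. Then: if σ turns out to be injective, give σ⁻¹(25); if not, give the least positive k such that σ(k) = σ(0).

43

Suppose σ(u) = σ(v) in ℤ/65ℤ. Then 47u + 19 ≡ 47v + 19 (mod 65), so 47(u − v) ≡ 0 (mod 65).
Since gcd(47, 65) = 1, 47 is invertible modulo 65, therefore u − v ≡ 0 (mod 65), i.e. u = v.
Hence σ is injective.
We now compute 47⁻¹ mod 65 explicitly. Euclid's algorithm: 65 = 1·47 + 18, 47 = 2·18 + 11, 18 = 1·11 + 7, 11 = 1·7 + 4, 7 = 1·4 + 3, 4 = 1·3 + 1; back-substituting gives 1 = 18·47 − 13·65, so 47⁻¹ ≡ 18 (mod 65).
Since σ is injective, we compute σ⁻¹(25): solve 47x + 19 ≡ 25 (mod 65), i.e. 47x ≡ 6 (mod 65).
Multiplying by 47⁻¹ = 18 gives x ≡ 18·6 = 108 = 1·65 + 43 ≡ 43 (mod 65).
Check: σ(43) = 47·43 + 19 = 2040 = 31·65 + 25 ≡ 25 (mod 65).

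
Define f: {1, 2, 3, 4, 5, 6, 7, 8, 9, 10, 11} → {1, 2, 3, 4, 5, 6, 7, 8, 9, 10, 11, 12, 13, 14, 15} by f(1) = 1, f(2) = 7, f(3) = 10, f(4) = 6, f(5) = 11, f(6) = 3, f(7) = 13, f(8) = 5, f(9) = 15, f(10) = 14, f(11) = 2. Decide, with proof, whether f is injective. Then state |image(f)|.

11

The values f(1), …, f(11) are 1, 7, 10, 6, 11, 3, 13, 5, 15, 14, 2 — all distinct.
So f(u) = f(v) only when u = v, and f is injective.
The image of f is {1, 2, 3, 5, 6, 7, 10, 11, 13, 14, 15}, which has 11 elements.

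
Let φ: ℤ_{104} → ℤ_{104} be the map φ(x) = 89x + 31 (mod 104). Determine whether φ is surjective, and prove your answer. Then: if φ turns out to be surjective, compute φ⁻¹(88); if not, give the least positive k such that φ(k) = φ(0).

Since gcd(89, 104) = 1, 89 is invertible modulo 104. Euclid's algorithm: 104 = 1·89 + 15, 89 = 5·15 + 14, 15 = 1·14 + 1; back-substituting gives 1 = 97·89 − 83·104, so 89⁻¹ ≡ 97 (mod 104).
Then y ↦ 97(y − 31) is a two-sided inverse to φ, so every y ∈ ℤ_{104} has a preimage.
Hence φ is surjective.
Since φ is surjective, we find φ⁻¹(88): we need 89x ≡ 88 − 31 ≡ 57 (mod 104). Using 89⁻¹ = 97: x ≡ 97·57 = 5529 = 53·104 + 17, so x = 17.
Check: φ(17) = 89·17 + 31 = 1544 = 14·104 + 88 ≡ 88 (mod 104).

17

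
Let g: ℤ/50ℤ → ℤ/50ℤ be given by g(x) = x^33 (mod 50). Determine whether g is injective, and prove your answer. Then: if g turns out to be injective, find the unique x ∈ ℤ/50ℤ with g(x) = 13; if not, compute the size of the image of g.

42

g(0) = 0^33 = 0.
g(10): Repeated squaring mod 50: 10^1 ≡ 10, 10^2 ≡ 10² = 100 ≡ 0, 10^4 ≡ 0² = 0, 10^8 ≡ 0² = 0, 10^16 ≡ 0² = 0, 10^32 ≡ 0² = 0. Since 33 = 32 + 1, 10^33 ≡ 0·10: 0·10 = 0. So 10^33 ≡ 0 (mod 50).
So g(0) = g(10) = 0 while 0 ≠ 10, hence g is not injective.
Since g is not injective, we determine |image(g)|. Computing x^33 mod 50 for each x (by repeated squaring, reducing mod 50 at every step), the values g(0), g(1), …, g(49) are: 0, 1, 42, 23, 14, 25, 16, 7, 38, 29, 0, 31, 22, 3, 44, 25, 46, 37, 18, 9, 0, 11, 2, 33, 24, 25, 26, 17, 48, 39, 0, 41, 32, 13, 4, 25, 6, 47, 28, 19, 0, 21, 12, 43, 34, 25, 36, 27, 8, 49.
The distinct values are {0, 1, 2, 3, 4, 6, 7, 8, 9, 11, 12, 13, 14, 16, 17, 18, 19, 21, 22, 23, 24, 25, 26, 27, 28, 29, 31, 32, 33, 34, 36, 37, 38, 39, 41, 42, 43, 44, 46, 47, 48, 49}; there are 42 of them.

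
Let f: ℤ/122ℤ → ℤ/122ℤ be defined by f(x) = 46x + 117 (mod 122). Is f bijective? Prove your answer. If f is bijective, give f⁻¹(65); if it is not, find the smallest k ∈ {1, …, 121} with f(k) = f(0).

61

We have gcd(46, 122) = 2 > 1. Taking x_1 = 0 and x_2 = 61: f(0) = 117 and f(61) = 46·61 + 117 = 2923 ≡ 117 (mod 122).
So f(0) = f(61) while 0 ≠ 61, thus f is not injective, hence not bijective.
Since f is not bijective, we find the least positive k with f(k) = f(0): this means 46k ≡ 0 (mod 122), i.e. 122 ∣ 46k. Since gcd(46, 122) = 2, dividing through by 2 this holds exactly when 61 ∣ 23k, and as gcd(23, 61) = 1, exactly when 61 ∣ k.
The smallest positive such k is 61.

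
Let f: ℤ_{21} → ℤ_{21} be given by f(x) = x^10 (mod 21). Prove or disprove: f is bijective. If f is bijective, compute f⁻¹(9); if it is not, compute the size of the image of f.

8

f(2): Repeated squaring mod 21: 2^1 ≡ 2, 2^2 ≡ 2² = 4, 2^4 ≡ 4² = 16, 2^8 ≡ 16² = 256 ≡ 4. Since 10 = 8 + 2, 2^10 ≡ 4·4: 4·4 = 16. So 2^10 ≡ 16 (mod 21).
f(5): Repeated squaring mod 21: 5^1 ≡ 5, 5^2 ≡ 5² = 25 ≡ 4, 5^4 ≡ 4² = 16, 5^8 ≡ 16² = 256 ≡ 4. Since 10 = 8 + 2, 5^10 ≡ 4·4: 4·4 = 16. So 5^10 ≡ 16 (mod 21).
So f(2) = f(5) = 16 while 2 ≠ 5, hence f is not injective, hence not bijective.
Since f is not bijective, we determine |image(f)|. Computing x^10 mod 21 for each x (by repeated squaring, reducing mod 21 at every step), the values f(0), f(1), …, f(20) are: 0, 1, 16, 18, 4, 16, 15, 7, 1, 9, 4, 4, 9, 1, 7, 15, 16, 4, 18, 16, 1.
The distinct values are {0, 1, 4, 7, 9, 15, 16, 18}; there are 8 of them.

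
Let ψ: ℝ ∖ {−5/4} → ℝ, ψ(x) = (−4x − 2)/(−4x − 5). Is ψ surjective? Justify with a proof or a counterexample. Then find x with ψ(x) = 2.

If ψ(x) = 1, cross-multiplying gives −4(−4x − 2) = −4(−4x − 5), which simplifies to 8 = 20 — false.  So 1 has no preimage and ψ is not surjective.
Solving ψ(x) = 2: cross-multiplying gives −4x − 2 = 2(−4x − 5), which rearranges to 4x = −8, so x = −2.

-2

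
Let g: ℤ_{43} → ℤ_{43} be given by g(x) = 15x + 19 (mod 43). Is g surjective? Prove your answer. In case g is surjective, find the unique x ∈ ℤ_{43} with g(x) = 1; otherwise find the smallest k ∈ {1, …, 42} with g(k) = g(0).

16

Recall that g is surjective if every y in the codomain equals g(x) for some x in the domain.
Since gcd(15, 43) = 1, 15 is invertible modulo 43. Euclid's algorithm: 43 = 2·15 + 13, 15 = 1·13 + 2, 13 = 6·2 + 1; back-substituting gives 1 = 23·15 − 8·43, so 15⁻¹ ≡ 23 (mod 43).
Then y ↦ 23(y − 19) is a two-sided inverse to g, so every y ∈ ℤ_{43} has a preimage.
Hence g is surjective.
Since g is surjective, we compute g⁻¹(1): solve 15x + 19 ≡ 1 (mod 43), i.e. 15x ≡ 25 (mod 43).
Multiplying by 15⁻¹ = 23 gives x ≡ 23·25 = 575 = 13·43 + 16 ≡ 16 (mod 43).
Check: g(16) = 15·16 + 19 = 259 = 6·43 + 1 ≡ 1 (mod 43).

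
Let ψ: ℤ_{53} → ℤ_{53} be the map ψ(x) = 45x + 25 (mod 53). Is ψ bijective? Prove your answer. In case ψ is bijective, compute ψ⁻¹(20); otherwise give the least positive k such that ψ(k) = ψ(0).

By definition, injectivity means: for all a, b in the domain, ψ(a) = ψ(b) implies a = b.
If ψ(a) = ψ(b), then 45a ≡ 45b (mod 53). Because gcd(45, 53) = 1, we may cancel 45 to get a ≡ b (mod 53).
We now compute 45⁻¹ mod 53 explicitly. Euclid's algorithm: 53 = 1·45 + 8, 45 = 5·8 + 5, 8 = 1·5 + 3, 5 = 1·3 + 2, 3 = 1·2 + 1; back-substituting gives 1 = 33·45 − 28·53, so 45⁻¹ ≡ 33 (mod 53).
Then y ↦ 33(y − 25) is a two-sided inverse to ψ, so every y ∈ ℤ_{53} has a preimage.
Thus ψ is bijective.
Since ψ is bijective, we find ψ⁻¹(20): we need 45x ≡ 20 − 25 ≡ 48 (mod 53). Using 45⁻¹ = 33: x ≡ 33·48 = 1584 = 29·53 + 47, so x = 47.
Check: ψ(47) = 45·47 + 25 = 2140 = 40·53 + 20 ≡ 20 (mod 53).

47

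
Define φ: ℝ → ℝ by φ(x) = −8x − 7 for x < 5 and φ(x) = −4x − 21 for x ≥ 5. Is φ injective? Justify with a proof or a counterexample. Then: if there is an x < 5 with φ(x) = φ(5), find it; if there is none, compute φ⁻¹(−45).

17/4

Both pieces are strictly decreasing (slopes −8 and −4), so each is injective on its own interval.
The left piece maps (−∞, 5) onto (−47, ∞); the right piece maps [5, ∞) onto (−∞, −41].
These images overlap. In particular φ(5) = −41 (right piece), and solving −8x − 7 = −41 on the left piece gives x = 17/4 < 5.
So φ(17/4) = φ(5) with 17/4 ≠ 5, and φ is not injective. This x = 17/4 is the requested value below 5.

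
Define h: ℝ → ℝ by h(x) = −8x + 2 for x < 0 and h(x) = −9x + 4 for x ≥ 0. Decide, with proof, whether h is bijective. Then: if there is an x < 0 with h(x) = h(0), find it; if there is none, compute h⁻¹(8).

Both pieces are strictly decreasing (slopes −8 and −9), so each is injective on its own interval.
The left piece maps (−∞, 0) onto (2, ∞); the right piece maps [0, ∞) onto (−∞, 4].
These images overlap. In particular h(0) = 4 (right piece), and solving −8x + 2 = 4 on the left piece gives x = −1/4 < 0.
So h(−1/4) = h(0) with −1/4 ≠ 0, and h is not injective, hence not bijective. This x = −1/4 is the requested value below 0.

-1/4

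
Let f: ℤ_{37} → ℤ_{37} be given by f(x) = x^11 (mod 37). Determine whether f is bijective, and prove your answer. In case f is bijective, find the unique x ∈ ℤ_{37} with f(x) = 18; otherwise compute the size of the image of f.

Since 37 is prime, the nonzero elements of ℤ_{37} form a cyclic group of order 36.
As gcd(11, 36) = 1, raising to the 11th power is a bijection on this group: if s^11 ≡ t^11 then (st^{−1})^11 = 1, and the only element of order dividing gcd(11, 36) = 1 is 1, so s = t.
With f(0) = 0 this makes f injective on all of ℤ_{37}, hence bijective (finite equal-size domain and codomain). In particular f is bijective.
Since f is bijective, we find the preimage of 18. The inverse of x ↦ x^11 on (ℤ_{37})^× is x ↦ x^23, because 11·23 = 253 = 7·36 + 1 ≡ 1 (mod 36) and x^{36} = 1 for x ≠ 0 (Fermat). So f⁻¹(18) = 18^23 mod 37.
Repeated squaring mod 37: 18^1 ≡ 18, 18^2 ≡ 18² = 324 ≡ 28, 18^4 ≡ 28² = 784 ≡ 7, 18^8 ≡ 7² = 49 ≡ 12, 18^16 ≡ 12² = 144 ≡ 33. Since 23 = 16 + 4 + 2 + 1, 18^23 ≡ 33·7·28·18: 33·7 = 231 ≡ 9, then 9·28 = 252 ≡ 30, then 30·18 = 540 ≡ 22. So 18^23 ≡ 22 (mod 37).
Hence f⁻¹(18) = 22.

22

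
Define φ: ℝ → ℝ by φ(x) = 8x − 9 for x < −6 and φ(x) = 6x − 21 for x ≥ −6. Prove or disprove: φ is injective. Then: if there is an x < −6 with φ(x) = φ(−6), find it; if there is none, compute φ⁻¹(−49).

Both pieces are strictly increasing (slopes 8 and 6), so each is injective on its own interval.
The left piece maps (−∞, −6) onto (−∞, −57); the right piece maps [−6, ∞) onto [−57, ∞).
These images are disjoint, so no value is attained by both pieces. Thus φ is injective.
Because the two images are disjoint, no x < −6 has φ(x) = φ(−6), so we compute φ⁻¹(−49): −49 lies in [−57, ∞), so solve 6x − 21 = −49: x = (−49 + 21)/6 = −14/3.

-14/3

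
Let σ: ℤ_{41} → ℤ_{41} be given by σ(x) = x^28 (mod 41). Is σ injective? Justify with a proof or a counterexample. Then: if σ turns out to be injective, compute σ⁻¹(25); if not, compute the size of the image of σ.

11

σ(4): Repeated squaring mod 41: 4^1 ≡ 4, 4^2 ≡ 4² = 16, 4^4 ≡ 16² = 256 ≡ 10, 4^8 ≡ 10² = 100 ≡ 18, 4^16 ≡ 18² = 324 ≡ 37. Since 28 = 16 + 8 + 4, 4^28 ≡ 37·18·10: 37·18 = 666 ≡ 10, then 10·10 = 100 ≡ 18. So 4^28 ≡ 18 (mod 41).
σ(5): Repeated squaring mod 41: 5^1 ≡ 5, 5^2 ≡ 5² = 25, 5^4 ≡ 25² = 625 ≡ 10, 5^8 ≡ 10² = 100 ≡ 18, 5^16 ≡ 18² = 324 ≡ 37. Since 28 = 16 + 8 + 4, 5^28 ≡ 37·18·10: 37·18 = 666 ≡ 10, then 10·10 = 100 ≡ 18. So 5^28 ≡ 18 (mod 41).
So σ(4) = σ(5) = 18 while 4 ≠ 5, therefore σ is not injective.
Since σ is not injective, we determine |image(σ)|. Computing x^28 mod 41 for each x (by repeated squaring, reducing mod 41 at every step), the values σ(0), σ(1), …, σ(40) are: 0, 1, 10, 40, 18, 18, 31, 4, 16, 1, 16, 25, 23, 31, 40, 23, 37, 25, 10, 4, 37, 37, 4, 10, 25, 37, 23, 40, 31, 23, 25, 16, 1, 16, 4, 31, 18, 18, 40, 10, 1.
The distinct values are {0, 1, 4, 10, 16, 18, 23, 25, 31, 37, 40}; there are 11 of them.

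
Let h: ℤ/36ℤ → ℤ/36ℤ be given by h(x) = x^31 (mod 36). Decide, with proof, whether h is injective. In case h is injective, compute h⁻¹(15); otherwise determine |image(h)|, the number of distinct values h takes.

h(0) = 0^31 = 0.
h(6): Repeated squaring mod 36: 6^1 ≡ 6, 6^2 ≡ 6² = 36 ≡ 0, 6^4 ≡ 0² = 0, 6^8 ≡ 0² = 0, 6^16 ≡ 0² = 0. Since 31 = 16 + 8 + 4 + 2 + 1, 6^31 ≡ 0·0·0·0·6: 0·0 = 0, then 0·0 = 0, then 0·0 = 0, then 0·6 = 0. So 6^31 ≡ 0 (mod 36).
So h(0) = h(6) = 0 while 0 ≠ 6, so h is not injective.
Since h is not injective, we determine |image(h)|. Computing x^31 mod 36 for each x (by repeated squaring, reducing mod 36 at every step), the values h(0), h(1), …, h(35) are: 0, 1, 20, 27, 4, 5, 0, 7, 8, 9, 28, 11, 0, 13, 32, 27, 16, 17, 0, 19, 20, 9, 4, 23, 0, 25, 8, 27, 28, 29, 0, 31, 32, 9, 16, 35.
The distinct values are {0, 1, 4, 5, 7, 8, 9, 11, 13, 16, 17, 19, 20, 23, 25, 27, 28, 29, 31, 32, 35}; there are 21 of them.

21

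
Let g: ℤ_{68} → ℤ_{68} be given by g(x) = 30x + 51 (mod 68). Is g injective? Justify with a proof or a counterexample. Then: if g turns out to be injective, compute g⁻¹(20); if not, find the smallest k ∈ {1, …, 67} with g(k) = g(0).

We have gcd(30, 68) = 2 > 1. Taking u = 0 and v = 34: g(0) = 51 and g(34) = 30·34 + 51 = 1071 ≡ 51 (mod 68).
So g(0) = g(34) while 0 ≠ 34, therefore g is not injective.
Since g is not injective, we find the least positive k with g(k) = g(0): this means 30k ≡ 0 (mod 68), i.e. 68 ∣ 30k. Since gcd(30, 68) = 2, dividing through by 2 this holds exactly when 34 ∣ 15k, and as gcd(15, 34) = 1, exactly when 34 ∣ k.
The smallest positive such k is 34.

34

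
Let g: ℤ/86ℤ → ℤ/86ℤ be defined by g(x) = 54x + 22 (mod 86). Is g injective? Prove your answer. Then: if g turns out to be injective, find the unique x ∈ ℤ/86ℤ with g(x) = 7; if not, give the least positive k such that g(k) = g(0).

We have gcd(54, 86) = 2 > 1. Taking s = 0 and t = 43: g(0) = 22 and g(43) = 54·43 + 22 = 2344 ≡ 22 (mod 86).
So g(0) = g(43) while 0 ≠ 43, thus g is not injective.
Since g is not injective, we find the least positive k with g(k) = g(0): this means 54k ≡ 0 (mod 86), i.e. 86 ∣ 54k. Since gcd(54, 86) = 2, dividing through by 2 this holds exactly when 43 ∣ 27k, and as gcd(27, 43) = 1, exactly when 43 ∣ k.
The smallest positive such k is 43.

43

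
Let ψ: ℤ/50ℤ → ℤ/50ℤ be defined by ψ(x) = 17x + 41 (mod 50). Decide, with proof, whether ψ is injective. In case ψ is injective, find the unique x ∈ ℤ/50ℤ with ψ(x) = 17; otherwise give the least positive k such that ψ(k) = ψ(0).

28

Suppose ψ(u) = ψ(v) in ℤ/50ℤ. Then 17u + 41 ≡ 17v + 41 (mod 50), therefore 17(u − v) ≡ 0 (mod 50).
Since gcd(17, 50) = 1, 17 is invertible modulo 50, thus u − v ≡ 0 (mod 50), i.e. u = v.
Therefore ψ is injective.
We now compute 17⁻¹ mod 50 explicitly. Euclid's algorithm: 50 = 2·17 + 16, 17 = 1·16 + 1; back-substituting gives 1 = 3·17 − 1·50, so 17⁻¹ ≡ 3 (mod 50).
Since ψ is injective, we find ψ⁻¹(17): we need 17x ≡ 17 − 41 ≡ 26 (mod 50). Using 17⁻¹ = 3: x ≡ 3·26 = 78 = 1·50 + 28, so x = 28.
Check: ψ(28) = 17·28 + 41 = 517 = 10·50 + 17 ≡ 17 (mod 50).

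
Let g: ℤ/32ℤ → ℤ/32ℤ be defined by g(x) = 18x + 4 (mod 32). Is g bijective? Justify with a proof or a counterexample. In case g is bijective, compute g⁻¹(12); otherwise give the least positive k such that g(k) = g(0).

16

We have gcd(18, 32) = 2 > 1. Taking u = 0 and v = 16: g(0) = 4 and g(16) = 18·16 + 4 = 292 ≡ 4 (mod 32).
So g(0) = g(16) while 0 ≠ 16, hence g is not injective, hence not bijective.
Since g is not bijective, we find the least positive k with g(k) = g(0): this means 18k ≡ 0 (mod 32), i.e. 32 ∣ 18k. Since gcd(18, 32) = 2, dividing through by 2 this holds exactly when 16 ∣ 9k, and as gcd(9, 16) = 1, exactly when 16 ∣ k.
The smallest positive such k is 16.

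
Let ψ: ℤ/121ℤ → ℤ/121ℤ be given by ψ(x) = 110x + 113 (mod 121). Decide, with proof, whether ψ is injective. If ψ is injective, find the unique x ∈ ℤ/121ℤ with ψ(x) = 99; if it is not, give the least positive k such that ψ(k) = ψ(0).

We have gcd(110, 121) = 11 > 1. Taking a = 0 and b = 11: ψ(0) = 113 and ψ(11) = 110·11 + 113 = 1323 ≡ 113 (mod 121).
So ψ(0) = ψ(11) while 0 ≠ 11, hence ψ is not injective.
Since ψ is not injective, we find the least positive k with ψ(k) = ψ(0): this means 110k ≡ 0 (mod 121), i.e. 121 ∣ 110k. Since gcd(110, 121) = 11, dividing through by 11 this holds exactly when 11 ∣ 10k, and as gcd(10, 11) = 1, exactly when 11 ∣ k.
The smallest positive such k is 11.

11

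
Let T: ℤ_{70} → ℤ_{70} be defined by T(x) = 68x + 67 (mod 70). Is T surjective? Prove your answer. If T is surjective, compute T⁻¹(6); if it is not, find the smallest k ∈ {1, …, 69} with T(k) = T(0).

35

Since gcd(68, 70) = 2, we have 68x ≡ 0 (mod 2) for all x, so T(x) ≡ 1 (mod 2).
But 0 ≢ 1 (mod 2), so 0 ∈ ℤ_{70} has no preimage. Hence T is not surjective.
Since T is not surjective, we find the least positive k with T(k) = T(0): this means 68k ≡ 0 (mod 70), i.e. 70 ∣ 68k. Since gcd(68, 70) = 2, dividing through by 2 this holds exactly when 35 ∣ 34k, and as gcd(34, 35) = 1, exactly when 35 ∣ k.
The smallest positive such k is 35.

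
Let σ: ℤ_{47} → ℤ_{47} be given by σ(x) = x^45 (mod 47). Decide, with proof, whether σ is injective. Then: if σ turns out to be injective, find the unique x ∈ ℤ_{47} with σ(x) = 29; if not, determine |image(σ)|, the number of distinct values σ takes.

13

Since 47 is prime, the nonzero elements of ℤ_{47} form a cyclic group of order 46.
As gcd(45, 46) = 1, raising to the 45th power is a bijection on this group: if a^45 ≡ b^45 then (ab^{−1})^45 = 1, and the only element of order dividing gcd(45, 46) = 1 is 1, so a = b.
With σ(0) = 0 this makes σ injective on all of ℤ_{47}, hence bijective (finite equal-size domain and codomain). In particular σ is injective.
Since σ is injective, we find the preimage of 29. The inverse of x ↦ x^45 on (ℤ_{47})^× is x ↦ x^45, because 45·45 = 2025 = 44·46 + 1 ≡ 1 (mod 46) and x^{46} = 1 for x ≠ 0 (Fermat). So σ⁻¹(29) = 29^45 mod 47.
Repeated squaring mod 47: 29^1 ≡ 29, 29^2 ≡ 29² = 841 ≡ 42, 29^4 ≡ 42² = 1764 ≡ 25, 29^8 ≡ 25² = 625 ≡ 14, 29^16 ≡ 14² = 196 ≡ 8, 29^32 ≡ 8² = 64 ≡ 17. Since 45 = 32 + 8 + 4 + 1, 29^45 ≡ 17·14·25·29: 17·14 = 238 ≡ 3, then 3·25 = 75 ≡ 28, then 28·29 = 812 ≡ 13. So 29^45 ≡ 13 (mod 47).
Hence σ⁻¹(29) = 13.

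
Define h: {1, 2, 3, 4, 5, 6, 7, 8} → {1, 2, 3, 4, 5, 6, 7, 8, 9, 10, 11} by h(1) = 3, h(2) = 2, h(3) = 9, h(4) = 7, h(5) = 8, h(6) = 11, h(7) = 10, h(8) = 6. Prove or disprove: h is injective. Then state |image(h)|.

The values h(1), …, h(8) are 3, 2, 9, 7, 8, 11, 10, 6 — all distinct.
So h(u) = h(v) only when u = v, and h is injective.
The image of h is {2, 3, 6, 7, 8, 9, 10, 11}, which has 8 elements.

8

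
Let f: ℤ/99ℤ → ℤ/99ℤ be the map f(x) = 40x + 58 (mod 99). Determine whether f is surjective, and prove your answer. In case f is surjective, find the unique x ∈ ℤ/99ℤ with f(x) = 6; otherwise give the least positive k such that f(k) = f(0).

Since gcd(40, 99) = 1, 40 is invertible modulo 99. Euclid's algorithm: 99 = 2·40 + 19, 40 = 2·19 + 2, 19 = 9·2 + 1; back-substituting gives 1 = 52·40 − 21·99, so 40⁻¹ ≡ 52 (mod 99).
For any y ∈ ℤ/99ℤ, x = 52(y − 58) mod 99 satisfies f(x) = 40·52(y − 58) + 58 ≡ y (since 40·52 ≡ 1 mod 99). So every y has a preimage.
Hence f is surjective.
Since f is surjective, we compute f⁻¹(6): solve 40x + 58 ≡ 6 (mod 99), i.e. 40x ≡ 47 (mod 99).
Multiplying by 40⁻¹ = 52 gives x ≡ 52·47 = 2444 = 24·99 + 68 ≡ 68 (mod 99).
Check: f(68) = 40·68 + 58 = 2778 = 28·99 + 6 ≡ 6 (mod 99).

68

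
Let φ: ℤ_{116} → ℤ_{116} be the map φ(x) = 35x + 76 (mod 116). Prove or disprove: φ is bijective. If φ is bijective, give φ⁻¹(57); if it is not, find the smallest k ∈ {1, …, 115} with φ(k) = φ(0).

79

If φ(s) = φ(t), then 35s ≡ 35t (mod 116). Because gcd(35, 116) = 1, we may cancel 35 to get s ≡ t (mod 116).
We now compute 35⁻¹ mod 116 explicitly. Euclid's algorithm: 116 = 3·35 + 11, 35 = 3·11 + 2, 11 = 5·2 + 1; back-substituting gives 1 = 63·35 − 19·116, so 35⁻¹ ≡ 63 (mod 116).
Then y ↦ 63(y − 76) is a two-sided inverse to φ, so every y ∈ ℤ_{116} has a preimage.
Therefore φ is bijective.
Since φ is bijective, we find φ⁻¹(57): we need 35x ≡ 57 − 76 ≡ 97 (mod 116). Using 35⁻¹ = 63: x ≡ 63·97 = 6111 = 52·116 + 79, so x = 79.
Check: φ(79) = 35·79 + 76 = 2841 = 24·116 + 57 ≡ 57 (mod 116).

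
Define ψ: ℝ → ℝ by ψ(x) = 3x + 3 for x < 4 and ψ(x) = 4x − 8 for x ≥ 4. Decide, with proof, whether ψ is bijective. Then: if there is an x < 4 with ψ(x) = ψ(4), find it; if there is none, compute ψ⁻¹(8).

Both pieces are strictly increasing (slopes 3 and 4), so each is injective on its own interval.
The left piece maps (−∞, 4) onto (−∞, 15); the right piece maps [4, ∞) onto [8, ∞).
These images overlap. In particular ψ(4) = 8 (right piece), and solving 3x + 3 = 8 on the left piece gives x = 5/3 < 4.
So ψ(5/3) = ψ(4) with 5/3 ≠ 4, and ψ is not injective, hence not bijective. This x = 5/3 is the requested value below 4.

5/3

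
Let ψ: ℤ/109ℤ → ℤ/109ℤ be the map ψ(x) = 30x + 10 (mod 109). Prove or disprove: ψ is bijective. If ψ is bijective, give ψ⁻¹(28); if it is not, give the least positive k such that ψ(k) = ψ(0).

66

If ψ(s) = ψ(t), then 30s ≡ 30t (mod 109). Because gcd(30, 109) = 1, we may cancel 30 to get s ≡ t (mod 109).
We now compute 30⁻¹ mod 109 explicitly. Euclid's algorithm: 109 = 3·30 + 19, 30 = 1·19 + 11, 19 = 1·11 + 8, 11 = 1·8 + 3, 8 = 2·3 + 2, 3 = 1·2 + 1; back-substituting gives 1 = 40·30 − 11·109, so 30⁻¹ ≡ 40 (mod 109).
Then y ↦ 40(y − 10) is a two-sided inverse to ψ, so every y ∈ ℤ/109ℤ has a preimage.
Therefore ψ is bijective.
Since ψ is bijective, we compute ψ⁻¹(28): solve 30x + 10 ≡ 28 (mod 109), i.e. 30x ≡ 18 (mod 109).
Multiplying by 30⁻¹ = 40 gives x ≡ 40·18 = 720 = 6·109 + 66 ≡ 66 (mod 109).
Check: ψ(66) = 30·66 + 10 = 1990 = 18·109 + 28 ≡ 28 (mod 109).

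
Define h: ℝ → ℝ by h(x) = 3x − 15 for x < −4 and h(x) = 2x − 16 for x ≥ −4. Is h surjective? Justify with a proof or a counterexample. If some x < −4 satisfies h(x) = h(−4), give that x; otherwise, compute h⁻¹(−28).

Both pieces are strictly increasing (slopes 3 and 2), so each is injective on its own interval.
The left piece maps (−∞, −4) onto (−∞, −27); the right piece maps [−4, ∞) onto [−24, ∞).
The union (−∞, −27) ∪ [−24, ∞) omits the interval between −27 and −24; in particular −27 has no preimage. So h is not surjective.
Because the two images are disjoint, no x < −4 has h(x) = h(−4), so we compute h⁻¹(−28): −28 lies in (−∞, −27), so solve 3x − 15 = −28: x = (−28 + 15)/3 = −13/3.

-13/3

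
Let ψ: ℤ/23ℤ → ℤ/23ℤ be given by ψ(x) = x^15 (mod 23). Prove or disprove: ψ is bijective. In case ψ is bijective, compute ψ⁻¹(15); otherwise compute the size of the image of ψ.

17

Since 23 is prime, the nonzero elements of ℤ/23ℤ form a cyclic group of order 22.
As gcd(15, 22) = 1, raising to the 15th power is a bijection on this group: if u^15 ≡ v^15 then (uv^{−1})^15 = 1, and the only element of order dividing gcd(15, 22) = 1 is 1, so u = v.
With ψ(0) = 0 this makes ψ injective on all of ℤ/23ℤ, hence bijective (finite equal-size domain and codomain). In particular ψ is bijective.
Since ψ is bijective, we find the preimage of 15. The inverse of x ↦ x^15 on (ℤ/23ℤ)^× is x ↦ x^3, because 15·3 = 45 = 2·22 + 1 ≡ 1 (mod 22) and x^{22} = 1 for x ≠ 0 (Fermat). So ψ⁻¹(15) = 15^3 mod 23.
Repeated squaring mod 23: 15^1 ≡ 15, 15^2 ≡ 15² = 225 ≡ 18. Since 3 = 2 + 1, 15^3 ≡ 18·15: 18·15 = 270 ≡ 17. So 15^3 ≡ 17 (mod 23).
Hence ψ⁻¹(15) = 17.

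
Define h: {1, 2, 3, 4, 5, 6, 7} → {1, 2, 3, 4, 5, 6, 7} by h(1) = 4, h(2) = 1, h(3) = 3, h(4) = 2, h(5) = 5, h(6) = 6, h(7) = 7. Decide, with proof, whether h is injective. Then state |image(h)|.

7

The values h(1), …, h(7) are 4, 1, 3, 2, 5, 6, 7 — all distinct.
So h(x_1) = h(x_2) only when x_1 = x_2, and h is injective.
The image of h is {1, 2, 3, 4, 5, 6, 7}, which has 7 elements.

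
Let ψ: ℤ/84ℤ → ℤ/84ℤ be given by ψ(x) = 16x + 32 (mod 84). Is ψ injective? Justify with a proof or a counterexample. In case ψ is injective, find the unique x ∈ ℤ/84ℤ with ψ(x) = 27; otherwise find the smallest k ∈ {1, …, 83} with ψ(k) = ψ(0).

21

We have gcd(16, 84) = 4 > 1. Taking x_1 = 0 and x_2 = 21: ψ(0) = 32 and ψ(21) = 16·21 + 32 = 368 ≡ 32 (mod 84).
So ψ(0) = ψ(21) while 0 ≠ 21, thus ψ is not injective.
Since ψ is not injective, we find the least positive k with ψ(k) = ψ(0): this means 16k ≡ 0 (mod 84), i.e. 84 ∣ 16k. Since gcd(16, 84) = 4, dividing through by 4 this holds exactly when 21 ∣ 4k, and as gcd(4, 21) = 1, exactly when 21 ∣ k.
The smallest positive such k is 21.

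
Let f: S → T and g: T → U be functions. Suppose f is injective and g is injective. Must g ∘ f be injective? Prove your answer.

injective

Suppose (g ∘ f)(s) = (g ∘ f)(t), i.e. g(f(s)) = g(f(t)).
Since g is injective, f(s) = f(t). Since f is injective, s = t. Therefore g ∘ f is injective.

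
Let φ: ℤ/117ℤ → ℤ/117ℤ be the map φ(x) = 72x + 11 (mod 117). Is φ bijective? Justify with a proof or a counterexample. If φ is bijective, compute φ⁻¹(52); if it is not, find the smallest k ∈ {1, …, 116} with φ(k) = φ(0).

13

We have gcd(72, 117) = 9 > 1. Taking x_1 = 0 and x_2 = 13: φ(0) = 11 and φ(13) = 72·13 + 11 = 947 ≡ 11 (mod 117).
So φ(0) = φ(13) while 0 ≠ 13, hence φ is not injective, hence not bijective.
Since φ is not bijective, we find the least positive k with φ(k) = φ(0): this means 72k ≡ 0 (mod 117), i.e. 117 ∣ 72k. Since gcd(72, 117) = 9, dividing through by 9 this holds exactly when 13 ∣ 8k, and as gcd(8, 13) = 1, exactly when 13 ∣ k.
The smallest positive such k is 13.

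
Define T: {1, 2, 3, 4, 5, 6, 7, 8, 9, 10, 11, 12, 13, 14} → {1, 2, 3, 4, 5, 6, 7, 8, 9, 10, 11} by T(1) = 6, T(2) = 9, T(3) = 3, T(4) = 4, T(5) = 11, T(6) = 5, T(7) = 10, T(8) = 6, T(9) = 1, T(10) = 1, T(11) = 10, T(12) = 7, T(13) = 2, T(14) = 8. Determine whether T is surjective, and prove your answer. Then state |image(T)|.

Every element of the codomain has a preimage: 1 = T(9), 2 = T(13), 3 = T(3), 4 = T(4), 5 = T(6), 6 = T(1), 7 = T(12), 8 = T(14), 9 = T(2), 10 = T(7), 11 = T(5).
So T is surjective.
The image of T is {1, 2, 3, 4, 5, 6, 7, 8, 9, 10, 11}, which has 11 elements.

11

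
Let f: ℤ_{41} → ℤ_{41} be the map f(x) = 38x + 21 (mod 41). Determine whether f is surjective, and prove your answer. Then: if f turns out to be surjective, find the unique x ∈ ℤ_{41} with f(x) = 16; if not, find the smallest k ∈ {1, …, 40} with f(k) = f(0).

29

Recall: surjectivity means every element of the codomain has a preimage under f.
Since gcd(38, 41) = 1, 38 is invertible modulo 41. Euclid's algorithm: 41 = 1·38 + 3, 38 = 12·3 + 2, 3 = 1·2 + 1; back-substituting gives 1 = 27·38 − 25·41, so 38⁻¹ ≡ 27 (mod 41).
For any y ∈ ℤ_{41}, x = 27(y − 21) mod 41 satisfies f(x) = 38·27(y − 21) + 21 ≡ y (since 38·27 ≡ 1 mod 41). So every y has a preimage.
Hence f is surjective.
Since f is surjective, we compute f⁻¹(16): solve 38x + 21 ≡ 16 (mod 41), i.e. 38x ≡ 36 (mod 41).
Multiplying by 38⁻¹ = 27 gives x ≡ 27·36 = 972 = 23·41 + 29 ≡ 29 (mod 41).
Check: f(29) = 38·29 + 21 = 1123 = 27·41 + 16 ≡ 16 (mod 41).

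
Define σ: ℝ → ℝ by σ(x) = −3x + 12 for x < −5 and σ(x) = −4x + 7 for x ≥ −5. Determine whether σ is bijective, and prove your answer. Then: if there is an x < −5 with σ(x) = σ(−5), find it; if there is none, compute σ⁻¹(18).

-11/4

Both pieces are strictly decreasing (slopes −3 and −4), so each is injective on its own interval.
The left piece maps (−∞, −5) onto (27, ∞); the right piece maps [−5, ∞) onto (−∞, 27].
Since 27 = 27, the images partition ℝ: σ is injective and surjective, hence bijective.
Because the two images are disjoint, no x < −5 has σ(x) = σ(−5), so we compute σ⁻¹(18): 18 lies in (−∞, 27], so solve −4x + 7 = 18: x = (18 − 7)/(−4) = −11/4.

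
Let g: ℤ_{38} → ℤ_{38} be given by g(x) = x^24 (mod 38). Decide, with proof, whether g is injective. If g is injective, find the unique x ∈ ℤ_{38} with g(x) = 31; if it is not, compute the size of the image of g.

g(3): Repeated squaring mod 38: 3^1 ≡ 3, 3^2 ≡ 3² = 9, 3^4 ≡ 9² = 81 ≡ 5, 3^8 ≡ 5² = 25, 3^16 ≡ 25² = 625 ≡ 17. Since 24 = 16 + 8, 3^24 ≡ 17·25: 17·25 = 425 ≡ 7. So 3^24 ≡ 7 (mod 38).
g(5): Repeated squaring mod 38: 5^1 ≡ 5, 5^2 ≡ 5² = 25, 5^4 ≡ 25² = 625 ≡ 17, 5^8 ≡ 17² = 289 ≡ 23, 5^16 ≡ 23² = 529 ≡ 35. Since 24 = 16 + 8, 5^24 ≡ 35·23: 35·23 = 805 ≡ 7. So 5^24 ≡ 7 (mod 38).
So g(3) = g(5) = 7 while 3 ≠ 5, so g is not injective.
Since g is not injective, we determine |image(g)|. Computing x^24 mod 38 for each x (by repeated squaring, reducing mod 38 at every step), the values g(0), g(1), …, g(37) are: 0, 1, 26, 7, 30, 7, 30, 1, 20, 11, 30, 1, 20, 11, 26, 11, 26, 7, 20, 19, 20, 7, 26, 11, 26, 11, 20, 1, 30, 11, 20, 1, 30, 7, 30, 7, 26, 1.
The distinct values are {0, 1, 7, 11, 19, 20, 26, 30}; there are 8 of them.

8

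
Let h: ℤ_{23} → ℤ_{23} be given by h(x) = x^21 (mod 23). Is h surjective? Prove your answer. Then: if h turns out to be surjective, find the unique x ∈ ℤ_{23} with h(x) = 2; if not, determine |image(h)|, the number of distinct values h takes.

Since 23 is prime, the nonzero elements of ℤ_{23} form a cyclic group of order 22.
As gcd(21, 22) = 1, raising to the 21st power is a bijection on this group: if a^21 ≡ b^21 then (ab^{−1})^21 = 1, and the only element of order dividing gcd(21, 22) = 1 is 1, so a = b.
With h(0) = 0 this makes h injective on all of ℤ_{23}, hence bijective (finite equal-size domain and codomain). In particular h is surjective.
Since h is surjective, we find the preimage of 2. The inverse of x ↦ x^21 on (ℤ_{23})^× is x ↦ x^21, because 21·21 = 441 = 20·22 + 1 ≡ 1 (mod 22) and x^{22} = 1 for x ≠ 0 (Fermat). So h⁻¹(2) = 2^21 mod 23.
Repeated squaring mod 23: 2^1 ≡ 2, 2^2 ≡ 2² = 4, 2^4 ≡ 4² = 16, 2^8 ≡ 16² = 256 ≡ 3, 2^16 ≡ 3² = 9. Since 21 = 16 + 4 + 1, 2^21 ≡ 9·16·2: 9·16 = 144 ≡ 6, then 6·2 = 12. So 2^21 ≡ 12 (mod 23).
Hence h⁻¹(2) = 12.

12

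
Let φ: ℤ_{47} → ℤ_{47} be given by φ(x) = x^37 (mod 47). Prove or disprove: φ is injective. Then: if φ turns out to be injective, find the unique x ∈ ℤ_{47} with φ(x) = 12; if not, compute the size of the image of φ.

14

Since 47 is prime, the nonzero elements of ℤ_{47} form a cyclic group of order 46.
As gcd(37, 46) = 1, raising to the 37th power is a bijection on this group: if u^37 ≡ v^37 then (uv^{−1})^37 = 1, and the only element of order dividing gcd(37, 46) = 1 is 1, so u = v.
With φ(0) = 0 this makes φ injective on all of ℤ_{47}, hence bijective (finite equal-size domain and codomain). In particular φ is injective.
Since φ is injective, we find the preimage of 12. The inverse of x ↦ x^37 on (ℤ_{47})^× is x ↦ x^5, because 37·5 = 185 = 4·46 + 1 ≡ 1 (mod 46) and x^{46} = 1 for x ≠ 0 (Fermat). So φ⁻¹(12) = 12^5 mod 47.
Repeated squaring mod 47: 12^1 ≡ 12, 12^2 ≡ 12² = 144 ≡ 3, 12^4 ≡ 3² = 9. Since 5 = 4 + 1, 12^5 ≡ 9·12: 9·12 = 108 ≡ 14. So 12^5 ≡ 14 (mod 47).
Hence φ⁻¹(12) = 14.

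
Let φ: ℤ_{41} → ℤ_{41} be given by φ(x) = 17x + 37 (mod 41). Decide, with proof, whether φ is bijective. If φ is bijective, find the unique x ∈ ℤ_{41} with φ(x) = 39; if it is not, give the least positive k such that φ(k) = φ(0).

17

Suppose φ(x_1) = φ(x_2) in ℤ_{41}. Then 17x_1 + 37 ≡ 17x_2 + 37 (mod 41), thus 17(x_1 − x_2) ≡ 0 (mod 41).
Since gcd(17, 41) = 1, 17 is invertible modulo 41, so x_1 − x_2 ≡ 0 (mod 41), i.e. x_1 = x_2.
We now compute 17⁻¹ mod 41 explicitly. Euclid's algorithm: 41 = 2·17 + 7, 17 = 2·7 + 3, 7 = 2·3 + 1; back-substituting gives 1 = 29·17 − 12·41, so 17⁻¹ ≡ 29 (mod 41).
For any y ∈ ℤ_{41}, x = 29(y − 37) mod 41 satisfies φ(x) = 17·29(y − 37) + 37 ≡ y (since 17·29 ≡ 1 mod 41). So every y has a preimage.
So φ is bijective.
Since φ is bijective, we compute φ⁻¹(39): solve 17x + 37 ≡ 39 (mod 41), i.e. 17x ≡ 2 (mod 41).
Multiplying by 17⁻¹ = 29 gives x ≡ 29·2 = 58 = 1·41 + 17 ≡ 17 (mod 41).
Check: φ(17) = 17·17 + 37 = 326 = 7·41 + 39 ≡ 39 (mod 41).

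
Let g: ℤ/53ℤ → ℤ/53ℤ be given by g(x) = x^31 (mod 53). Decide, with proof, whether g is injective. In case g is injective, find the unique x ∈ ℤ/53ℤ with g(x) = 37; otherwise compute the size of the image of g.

Since 53 is prime, the nonzero elements of ℤ/53ℤ form a cyclic group of order 52.
As gcd(31, 52) = 1, raising to the 31st power is a bijection on this group: if a^31 ≡ b^31 then (ab^{−1})^31 = 1, and the only element of order dividing gcd(31, 52) = 1 is 1, so a = b.
With g(0) = 0 this makes g injective on all of ℤ/53ℤ, hence bijective (finite equal-size domain and codomain). In particular g is injective.
Since g is injective, we find the preimage of 37. The inverse of x ↦ x^31 on (ℤ/53ℤ)^× is x ↦ x^47, because 31·47 = 1457 = 28·52 + 1 ≡ 1 (mod 52) and x^{52} = 1 for x ≠ 0 (Fermat). So g⁻¹(37) = 37^47 mod 53.
Repeated squaring mod 53: 37^1 ≡ 37, 37^2 ≡ 37² = 1369 ≡ 44, 37^4 ≡ 44² = 1936 ≡ 28, 37^8 ≡ 28² = 784 ≡ 42, 37^16 ≡ 42² = 1764 ≡ 15, 37^32 ≡ 15² = 225 ≡ 13. Since 47 = 32 + 8 + 4 + 2 + 1, 37^47 ≡ 13·42·28·44·37: 13·42 = 546 ≡ 16, then 16·28 = 448 ≡ 24, then 24·44 = 1056 ≡ 49, then 49·37 = 1813 ≡ 11. So 37^47 ≡ 11 (mod 53).
Hence g⁻¹(37) = 11.

11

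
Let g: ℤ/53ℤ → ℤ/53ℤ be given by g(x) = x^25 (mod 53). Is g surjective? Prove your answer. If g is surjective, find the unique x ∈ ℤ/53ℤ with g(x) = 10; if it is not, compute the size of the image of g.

Since 53 is prime, the nonzero elements of ℤ/53ℤ form a cyclic group of order 52.
As gcd(25, 52) = 1, raising to the 25th power is a bijection on this group: if x_1^25 ≡ x_2^25 then (x_1x_2^{−1})^25 = 1, and the only element of order dividing gcd(25, 52) = 1 is 1, so x_1 = x_2.
With g(0) = 0 this makes g injective on all of ℤ/53ℤ, hence bijective (finite equal-size domain and codomain). In particular g is surjective.
Since g is surjective, we find the preimage of 10. The inverse of x ↦ x^25 on (ℤ/53ℤ)^× is x ↦ x^25, because 25·25 = 625 = 12·52 + 1 ≡ 1 (mod 52) and x^{52} = 1 for x ≠ 0 (Fermat). So g⁻¹(10) = 10^25 mod 53.
Repeated squaring mod 53: 10^1 ≡ 10, 10^2 ≡ 10² = 100 ≡ 47, 10^4 ≡ 47² = 2209 ≡ 36, 10^8 ≡ 36² = 1296 ≡ 24, 10^16 ≡ 24² = 576 ≡ 46. Since 25 = 16 + 8 + 1, 10^25 ≡ 46·24·10: 46·24 = 1104 ≡ 44, then 44·10 = 440 ≡ 16. So 10^25 ≡ 16 (mod 53).
Hence g⁻¹(10) = 16.

16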